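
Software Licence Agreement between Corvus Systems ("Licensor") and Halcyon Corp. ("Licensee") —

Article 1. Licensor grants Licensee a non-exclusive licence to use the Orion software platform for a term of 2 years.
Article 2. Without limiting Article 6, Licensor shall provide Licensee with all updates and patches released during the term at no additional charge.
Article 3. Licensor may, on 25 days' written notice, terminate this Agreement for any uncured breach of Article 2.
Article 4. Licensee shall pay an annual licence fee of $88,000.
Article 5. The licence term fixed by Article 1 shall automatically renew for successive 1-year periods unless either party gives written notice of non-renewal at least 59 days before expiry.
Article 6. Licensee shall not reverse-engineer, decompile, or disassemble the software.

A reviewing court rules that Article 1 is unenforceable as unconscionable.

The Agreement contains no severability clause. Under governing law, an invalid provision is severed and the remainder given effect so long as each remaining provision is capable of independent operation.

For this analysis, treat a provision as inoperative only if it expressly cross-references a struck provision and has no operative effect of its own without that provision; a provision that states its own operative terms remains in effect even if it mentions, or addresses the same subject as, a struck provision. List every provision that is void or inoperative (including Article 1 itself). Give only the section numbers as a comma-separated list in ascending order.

1, 5

Article 1 is struck. Article 5 has no operative effect of its own apart from Article 1 and is therefore inoperative. Under the stated default rule, only provisions that cannot operate independently fall away; the rest are enforced. That leaves Article 2, Article 3, Article 4, and Article 6 in effect.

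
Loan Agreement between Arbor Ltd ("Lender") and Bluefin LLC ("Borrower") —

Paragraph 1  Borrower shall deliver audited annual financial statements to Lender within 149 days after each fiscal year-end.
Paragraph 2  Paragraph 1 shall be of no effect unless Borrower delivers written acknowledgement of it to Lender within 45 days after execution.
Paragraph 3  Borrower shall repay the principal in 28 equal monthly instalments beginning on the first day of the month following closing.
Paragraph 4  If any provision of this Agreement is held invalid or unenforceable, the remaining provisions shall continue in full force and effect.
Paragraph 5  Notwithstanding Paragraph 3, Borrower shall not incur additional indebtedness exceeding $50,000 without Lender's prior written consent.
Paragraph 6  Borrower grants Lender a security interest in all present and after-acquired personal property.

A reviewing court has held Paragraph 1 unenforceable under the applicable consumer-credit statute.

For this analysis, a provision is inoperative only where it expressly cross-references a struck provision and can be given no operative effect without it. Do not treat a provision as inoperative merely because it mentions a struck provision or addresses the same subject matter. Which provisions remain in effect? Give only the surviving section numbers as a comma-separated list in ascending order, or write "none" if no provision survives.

3, 4, 5, 6

Paragraph 1 is struck. The only function of Paragraph 2 is the acknowledgement condition for Paragraph 1, so it cannot stand once Paragraph 1 is removed. Paragraph 4 is a severability clause and preserves every provision that can still be given independent effect. The provisions still in force are Paragraph 3, Paragraph 4, Paragraph 5, and Paragraph 6.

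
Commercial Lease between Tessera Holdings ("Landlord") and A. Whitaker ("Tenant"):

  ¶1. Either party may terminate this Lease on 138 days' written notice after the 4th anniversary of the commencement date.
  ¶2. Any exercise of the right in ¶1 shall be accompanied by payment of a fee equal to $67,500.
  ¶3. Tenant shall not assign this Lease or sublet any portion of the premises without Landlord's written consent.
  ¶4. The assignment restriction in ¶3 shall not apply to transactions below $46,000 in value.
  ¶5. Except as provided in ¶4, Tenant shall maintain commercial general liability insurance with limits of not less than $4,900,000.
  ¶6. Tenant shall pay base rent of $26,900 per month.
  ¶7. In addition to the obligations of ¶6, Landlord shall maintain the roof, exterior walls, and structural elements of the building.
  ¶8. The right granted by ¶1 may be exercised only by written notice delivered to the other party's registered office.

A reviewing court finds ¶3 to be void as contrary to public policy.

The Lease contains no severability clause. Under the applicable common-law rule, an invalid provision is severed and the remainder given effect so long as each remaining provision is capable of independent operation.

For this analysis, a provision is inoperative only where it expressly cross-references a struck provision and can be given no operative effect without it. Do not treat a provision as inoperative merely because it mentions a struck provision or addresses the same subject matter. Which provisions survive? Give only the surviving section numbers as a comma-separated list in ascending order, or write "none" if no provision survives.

¶3 is struck. ¶4 has no operative effect of its own apart from ¶3 and is therefore inoperative. Although ¶5 refers to ¶4, its operative terms do not depend on ¶4, so it remains in effect. With no severability clause, the stated default rule severs what cannot stand and enforces each remaining provision that can operate on its own. That leaves ¶1, ¶2, ¶5, ¶6, ¶7, and ¶8 in effect.

1, 2, 5, 6, 7, 8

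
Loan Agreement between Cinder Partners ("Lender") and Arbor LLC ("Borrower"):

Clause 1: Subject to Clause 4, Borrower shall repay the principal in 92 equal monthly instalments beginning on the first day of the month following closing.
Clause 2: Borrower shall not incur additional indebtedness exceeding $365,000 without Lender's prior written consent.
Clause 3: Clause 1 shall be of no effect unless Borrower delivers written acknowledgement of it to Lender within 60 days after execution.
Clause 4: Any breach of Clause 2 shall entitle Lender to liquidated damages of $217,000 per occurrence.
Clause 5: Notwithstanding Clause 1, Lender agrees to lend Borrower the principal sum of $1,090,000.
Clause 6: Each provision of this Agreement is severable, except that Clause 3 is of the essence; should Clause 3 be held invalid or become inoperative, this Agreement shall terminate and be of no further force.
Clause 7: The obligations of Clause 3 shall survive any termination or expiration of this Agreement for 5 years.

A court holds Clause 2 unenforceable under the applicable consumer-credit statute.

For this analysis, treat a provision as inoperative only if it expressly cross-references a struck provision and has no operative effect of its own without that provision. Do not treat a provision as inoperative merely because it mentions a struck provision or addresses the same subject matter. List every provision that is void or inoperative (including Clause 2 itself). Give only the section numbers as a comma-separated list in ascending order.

Clause 2 is struck. Clause 4 has no operative effect of its own apart from Clause 2 and is therefore inoperative. Although Clause 1 refers to Clause 4, its operative terms do not depend on Clause 4, so it remains in effect. Clause 6 makes Clause 3 an essential term, but Clause 3 is unaffected, so the severability proviso in Clause 6 preserves the remaining provisions. The provisions still in force are Clause 1, Clause 3, Clause 5, Clause 6, and Clause 7.

2, 4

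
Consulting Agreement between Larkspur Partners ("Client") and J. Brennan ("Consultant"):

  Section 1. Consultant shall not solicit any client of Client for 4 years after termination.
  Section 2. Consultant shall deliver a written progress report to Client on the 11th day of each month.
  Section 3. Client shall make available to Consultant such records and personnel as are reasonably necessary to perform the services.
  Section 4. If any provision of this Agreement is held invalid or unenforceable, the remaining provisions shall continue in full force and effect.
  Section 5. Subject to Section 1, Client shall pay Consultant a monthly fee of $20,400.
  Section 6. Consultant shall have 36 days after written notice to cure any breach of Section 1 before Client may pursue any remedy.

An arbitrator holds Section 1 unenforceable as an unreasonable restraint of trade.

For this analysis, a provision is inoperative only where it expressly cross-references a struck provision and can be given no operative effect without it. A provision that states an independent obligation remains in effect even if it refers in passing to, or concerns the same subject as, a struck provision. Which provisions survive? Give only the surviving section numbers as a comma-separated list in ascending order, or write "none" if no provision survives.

2, 3, 4, 5

Section 1 is struck. Section 6 operates only by reference to Section 1, so it falls with Section 1. Section 5 mentions Section 1 but its own obligation stands independently of Section 1, so Section 5 is not affected. Section 4 is a severability clause and preserves every provision that can still be given independent effect. That leaves Section 2, Section 3, Section 4, and Section 5 in effect.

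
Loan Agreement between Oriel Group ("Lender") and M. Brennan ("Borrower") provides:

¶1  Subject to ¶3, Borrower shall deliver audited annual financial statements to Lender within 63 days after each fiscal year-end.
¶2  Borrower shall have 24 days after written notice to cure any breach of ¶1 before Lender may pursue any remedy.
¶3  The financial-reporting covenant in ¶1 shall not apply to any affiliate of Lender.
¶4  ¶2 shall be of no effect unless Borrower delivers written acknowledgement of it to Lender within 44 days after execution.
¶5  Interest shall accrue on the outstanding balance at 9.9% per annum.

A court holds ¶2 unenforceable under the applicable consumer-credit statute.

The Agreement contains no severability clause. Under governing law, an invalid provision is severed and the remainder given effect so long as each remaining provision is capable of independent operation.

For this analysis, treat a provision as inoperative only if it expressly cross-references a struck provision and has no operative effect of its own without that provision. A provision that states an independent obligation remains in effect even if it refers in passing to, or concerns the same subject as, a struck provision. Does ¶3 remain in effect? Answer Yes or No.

Yes

¶2 is struck. ¶4 operates only by reference to ¶2, so it falls with ¶2. Under the stated default rule, only provisions that cannot operate independently fall away; the rest are enforced. That leaves ¶1, ¶3, and ¶5 in effect. ¶3 is among the surviving provisions, so the answer is yes.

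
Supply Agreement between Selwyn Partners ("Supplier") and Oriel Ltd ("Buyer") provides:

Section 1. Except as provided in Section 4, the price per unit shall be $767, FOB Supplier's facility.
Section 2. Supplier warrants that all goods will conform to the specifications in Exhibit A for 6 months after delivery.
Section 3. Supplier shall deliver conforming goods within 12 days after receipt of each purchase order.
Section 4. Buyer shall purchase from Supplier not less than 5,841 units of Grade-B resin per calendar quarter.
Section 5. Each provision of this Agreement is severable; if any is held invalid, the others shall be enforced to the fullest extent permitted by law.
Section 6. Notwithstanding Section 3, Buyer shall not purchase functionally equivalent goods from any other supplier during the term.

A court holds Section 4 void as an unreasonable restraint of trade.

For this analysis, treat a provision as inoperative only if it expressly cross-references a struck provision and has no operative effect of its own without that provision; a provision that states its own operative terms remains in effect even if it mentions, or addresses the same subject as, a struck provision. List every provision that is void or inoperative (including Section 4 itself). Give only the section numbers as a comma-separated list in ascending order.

4

Section 4 is struck. Although Section 1 refers to Section 4, its operative terms do not depend on Section 4, so it remains in effect. Nothing else in the Agreement is defined by reference to Section 4. Section 5 is a severability clause and preserves every provision that can still be given independent effect. That leaves Section 1, Section 2, Section 3, Section 5, and Section 6 in effect.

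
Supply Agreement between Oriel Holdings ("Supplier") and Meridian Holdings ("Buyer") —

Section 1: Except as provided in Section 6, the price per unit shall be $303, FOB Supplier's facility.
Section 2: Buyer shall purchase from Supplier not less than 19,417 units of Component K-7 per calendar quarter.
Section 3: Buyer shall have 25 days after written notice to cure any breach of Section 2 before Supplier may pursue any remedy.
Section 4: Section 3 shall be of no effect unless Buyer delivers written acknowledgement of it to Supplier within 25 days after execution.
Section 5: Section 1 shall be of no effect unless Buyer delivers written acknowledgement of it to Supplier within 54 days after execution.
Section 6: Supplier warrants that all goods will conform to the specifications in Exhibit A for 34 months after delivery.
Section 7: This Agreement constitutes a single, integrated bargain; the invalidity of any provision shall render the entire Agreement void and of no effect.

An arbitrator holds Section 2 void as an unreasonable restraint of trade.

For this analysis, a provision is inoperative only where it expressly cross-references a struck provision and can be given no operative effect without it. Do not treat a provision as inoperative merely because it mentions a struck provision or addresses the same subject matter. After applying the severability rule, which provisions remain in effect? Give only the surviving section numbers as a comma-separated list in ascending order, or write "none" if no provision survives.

none

Section 2 is struck. Section 3 operates only by reference to Section 2, so it falls with Section 2. Section 4 has no operative effect of its own apart from Section 3 and is therefore inoperative. Section 7 provides that the Agreement is not severable, so the invalidity of any one provision voids the entire Agreement. No provision of the Agreement survives.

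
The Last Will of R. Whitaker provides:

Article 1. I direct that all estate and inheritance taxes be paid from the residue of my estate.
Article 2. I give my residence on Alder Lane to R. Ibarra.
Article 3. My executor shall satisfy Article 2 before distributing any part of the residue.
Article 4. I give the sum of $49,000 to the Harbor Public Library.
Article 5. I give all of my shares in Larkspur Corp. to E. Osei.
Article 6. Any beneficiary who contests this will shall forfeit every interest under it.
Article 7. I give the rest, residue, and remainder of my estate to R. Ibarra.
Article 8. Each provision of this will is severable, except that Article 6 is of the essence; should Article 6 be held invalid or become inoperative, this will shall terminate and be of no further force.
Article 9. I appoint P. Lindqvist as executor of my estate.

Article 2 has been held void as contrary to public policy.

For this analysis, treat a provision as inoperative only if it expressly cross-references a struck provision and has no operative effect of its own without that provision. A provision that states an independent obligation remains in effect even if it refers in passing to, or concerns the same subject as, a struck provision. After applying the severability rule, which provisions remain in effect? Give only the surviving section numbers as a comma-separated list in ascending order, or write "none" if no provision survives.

1, 4, 5, 6, 7, 8, 9

Article 2 is struck. Article 3 merely fixes the priority direction for Article 2; with Article 2 gone it has nothing to operate on and falls away. Article 8 makes Article 6 an essential term, but Article 6 is unaffected, so the severability proviso in Article 8 preserves the remaining provisions. Article 1, Article 4, Article 5, Article 6, Article 7, Article 8, and Article 9 remain in effect.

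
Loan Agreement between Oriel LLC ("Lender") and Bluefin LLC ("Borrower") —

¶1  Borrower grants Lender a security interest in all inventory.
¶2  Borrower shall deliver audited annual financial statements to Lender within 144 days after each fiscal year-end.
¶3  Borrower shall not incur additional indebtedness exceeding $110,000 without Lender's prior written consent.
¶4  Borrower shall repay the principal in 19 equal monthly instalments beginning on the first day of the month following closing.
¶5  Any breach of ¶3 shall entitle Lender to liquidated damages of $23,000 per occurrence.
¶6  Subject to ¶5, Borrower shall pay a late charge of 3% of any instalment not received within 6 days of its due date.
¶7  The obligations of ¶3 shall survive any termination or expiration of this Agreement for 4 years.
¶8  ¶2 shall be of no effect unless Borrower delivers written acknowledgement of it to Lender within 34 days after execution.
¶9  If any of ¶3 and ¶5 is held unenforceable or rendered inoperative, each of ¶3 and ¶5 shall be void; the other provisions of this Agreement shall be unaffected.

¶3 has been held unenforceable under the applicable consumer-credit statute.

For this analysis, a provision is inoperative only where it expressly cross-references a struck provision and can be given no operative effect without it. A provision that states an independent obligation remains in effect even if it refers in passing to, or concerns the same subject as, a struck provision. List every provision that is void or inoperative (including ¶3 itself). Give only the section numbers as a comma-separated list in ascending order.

3, 5, 7

¶3 is struck. ¶5 operates only by reference to ¶3, so it falls with ¶3. ¶7 operates only by reference to ¶3, so it falls with ¶3. Although ¶6 refers to ¶5, its operative terms do not depend on ¶5, so it remains in effect. ¶9 declares ¶3 and ¶5 mutually dependent; since one of them has fallen, all of them are of no effect. The remainder continues in force under ¶9. The provisions still in force are ¶1, ¶2, ¶4, ¶6, ¶8, and ¶9.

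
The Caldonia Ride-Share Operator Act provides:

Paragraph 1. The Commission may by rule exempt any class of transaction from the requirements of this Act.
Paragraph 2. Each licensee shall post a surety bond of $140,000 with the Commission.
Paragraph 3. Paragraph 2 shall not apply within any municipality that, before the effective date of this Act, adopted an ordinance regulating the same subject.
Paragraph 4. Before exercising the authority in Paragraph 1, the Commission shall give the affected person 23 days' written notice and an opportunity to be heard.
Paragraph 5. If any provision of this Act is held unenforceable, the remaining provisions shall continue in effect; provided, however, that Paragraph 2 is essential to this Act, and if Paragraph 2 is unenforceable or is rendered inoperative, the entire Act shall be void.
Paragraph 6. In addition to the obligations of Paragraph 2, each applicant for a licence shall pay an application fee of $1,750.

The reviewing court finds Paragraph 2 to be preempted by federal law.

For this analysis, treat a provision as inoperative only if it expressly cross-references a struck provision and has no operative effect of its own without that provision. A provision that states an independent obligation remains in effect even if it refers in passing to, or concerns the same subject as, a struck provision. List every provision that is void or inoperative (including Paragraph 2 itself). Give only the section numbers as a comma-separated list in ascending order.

1, 2, 3, 4, 5, 6

Paragraph 2 is struck. The only function of Paragraph 3 is the local-preemption carve-out from Paragraph 2, so it cannot stand once Paragraph 2 is removed. Paragraph 5 makes Paragraph 2 an essential term, and Paragraph 2 is the provision held invalid; under Paragraph 5, the entire Act is therefore void. No provision of the Act survives.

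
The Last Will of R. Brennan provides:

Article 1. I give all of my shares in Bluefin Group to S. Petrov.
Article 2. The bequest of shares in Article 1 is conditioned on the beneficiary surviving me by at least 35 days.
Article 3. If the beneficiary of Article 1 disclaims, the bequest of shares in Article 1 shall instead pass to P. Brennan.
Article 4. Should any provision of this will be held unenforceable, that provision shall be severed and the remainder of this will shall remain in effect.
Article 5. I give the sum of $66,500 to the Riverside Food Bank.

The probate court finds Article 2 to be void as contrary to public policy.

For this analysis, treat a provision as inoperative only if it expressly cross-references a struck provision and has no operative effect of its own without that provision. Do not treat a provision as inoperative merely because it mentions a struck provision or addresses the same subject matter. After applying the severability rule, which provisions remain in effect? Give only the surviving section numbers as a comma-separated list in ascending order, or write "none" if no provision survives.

1, 3, 4, 5

Article 2 is struck. No other provision's operative terms depend on Article 2. Under the severability clause in Article 4, the remaining provisions continue in force. That leaves Article 1, Article 3, Article 4, and Article 5 in effect.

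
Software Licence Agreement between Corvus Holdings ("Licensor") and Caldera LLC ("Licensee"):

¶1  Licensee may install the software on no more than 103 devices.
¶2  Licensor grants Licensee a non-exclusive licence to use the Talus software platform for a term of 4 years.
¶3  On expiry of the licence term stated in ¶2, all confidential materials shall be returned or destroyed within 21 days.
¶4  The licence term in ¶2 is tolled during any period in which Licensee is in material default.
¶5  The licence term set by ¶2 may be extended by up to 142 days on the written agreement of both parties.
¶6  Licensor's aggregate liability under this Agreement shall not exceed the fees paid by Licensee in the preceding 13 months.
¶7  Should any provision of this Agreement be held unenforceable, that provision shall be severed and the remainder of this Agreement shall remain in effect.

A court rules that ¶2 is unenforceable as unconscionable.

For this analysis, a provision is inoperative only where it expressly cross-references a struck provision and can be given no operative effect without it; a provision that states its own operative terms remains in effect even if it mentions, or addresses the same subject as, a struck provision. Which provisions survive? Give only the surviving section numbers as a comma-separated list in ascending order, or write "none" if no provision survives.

¶2 is struck. ¶3 has no operative effect of its own apart from ¶2 and is therefore inoperative. ¶4 has no operative effect of its own apart from ¶2 and is therefore inoperative. The whole of ¶5 is the extension of the licence term, defined by reference to ¶2, so ¶5 cannot stand once ¶2 is removed. Under the severability clause in ¶7, the remaining provisions continue in force. That leaves ¶1, ¶6, and ¶7 in effect.

1, 6, 7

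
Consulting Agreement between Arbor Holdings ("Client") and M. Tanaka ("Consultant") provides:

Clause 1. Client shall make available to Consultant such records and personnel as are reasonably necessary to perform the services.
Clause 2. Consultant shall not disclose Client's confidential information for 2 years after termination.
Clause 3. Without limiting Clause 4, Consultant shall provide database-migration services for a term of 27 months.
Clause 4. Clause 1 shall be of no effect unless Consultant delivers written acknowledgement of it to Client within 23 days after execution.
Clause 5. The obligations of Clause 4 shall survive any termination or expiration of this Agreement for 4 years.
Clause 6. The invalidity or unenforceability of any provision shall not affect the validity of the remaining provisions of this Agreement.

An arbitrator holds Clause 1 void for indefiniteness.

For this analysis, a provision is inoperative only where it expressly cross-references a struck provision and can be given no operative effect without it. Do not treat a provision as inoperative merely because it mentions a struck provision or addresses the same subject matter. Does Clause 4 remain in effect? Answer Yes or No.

Clause 1 is struck. Clause 4 operates only by reference to Clause 1, so it falls with Clause 1. The only function of Clause 5 is the survival period for Clause 4, so it cannot stand once Clause 4 is removed. Clause 3 mentions Clause 4 but its own obligation stands independently of Clause 4, so Clause 3 is not affected. Under the severability clause in Clause 6, the remaining provisions continue in force. Clause 2, Clause 3, and Clause 6 remain in effect. Clause 4 is among the inoperative provisions, so the answer is no.

No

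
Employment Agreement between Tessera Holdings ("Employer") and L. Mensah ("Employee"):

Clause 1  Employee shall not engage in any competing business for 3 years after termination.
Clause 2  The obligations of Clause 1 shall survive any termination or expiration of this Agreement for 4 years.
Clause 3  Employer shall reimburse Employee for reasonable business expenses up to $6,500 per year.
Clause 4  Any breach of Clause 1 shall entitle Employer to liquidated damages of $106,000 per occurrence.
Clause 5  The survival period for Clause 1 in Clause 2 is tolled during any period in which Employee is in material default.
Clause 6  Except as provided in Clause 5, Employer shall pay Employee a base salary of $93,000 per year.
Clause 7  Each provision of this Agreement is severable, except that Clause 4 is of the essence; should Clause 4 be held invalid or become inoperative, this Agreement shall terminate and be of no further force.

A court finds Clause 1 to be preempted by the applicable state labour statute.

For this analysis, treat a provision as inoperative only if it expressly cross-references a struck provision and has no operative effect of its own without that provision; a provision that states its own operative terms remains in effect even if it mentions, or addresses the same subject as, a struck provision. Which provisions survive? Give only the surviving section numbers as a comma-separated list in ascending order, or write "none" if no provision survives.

Clause 1 is struck. Clause 2 has no operative effect of its own apart from Clause 1 and is therefore inoperative. Clause 4 operates only by reference to Clause 1, so it falls with Clause 1. Clause 5 does nothing except set the tolling of the survival period for Clause 1 by reference to Clause 2; with Clause 2 gone it has no independent effect and is inoperative. Clause 7 makes Clause 4 an essential term, and Clause 4 has been rendered inoperative by the cascade; under Clause 7, the entire Agreement is therefore void. No provision of the Agreement survives.

none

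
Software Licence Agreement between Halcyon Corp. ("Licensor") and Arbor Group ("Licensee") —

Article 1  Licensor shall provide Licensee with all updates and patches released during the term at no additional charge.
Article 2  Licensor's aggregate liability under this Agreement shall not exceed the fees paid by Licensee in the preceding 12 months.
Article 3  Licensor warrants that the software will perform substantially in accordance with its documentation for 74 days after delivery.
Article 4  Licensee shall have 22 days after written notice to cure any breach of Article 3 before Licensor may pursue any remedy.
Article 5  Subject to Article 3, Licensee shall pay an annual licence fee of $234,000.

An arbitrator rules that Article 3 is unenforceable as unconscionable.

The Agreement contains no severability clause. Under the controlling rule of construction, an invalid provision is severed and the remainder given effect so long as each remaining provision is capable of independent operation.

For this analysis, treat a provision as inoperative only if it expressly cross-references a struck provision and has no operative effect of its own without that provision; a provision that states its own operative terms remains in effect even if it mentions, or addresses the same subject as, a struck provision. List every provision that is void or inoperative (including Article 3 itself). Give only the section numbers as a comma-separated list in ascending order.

Article 3 is struck. Article 4 has no operative effect of its own apart from Article 3 and is therefore inoperative. Article 5 mentions Article 3 but its own obligation stands independently of Article 3, so Article 5 is not affected. With no severability clause, the stated default rule severs what cannot stand and enforces each remaining provision that can operate on its own. That leaves Article 1, Article 2, and Article 5 in effect.

3, 4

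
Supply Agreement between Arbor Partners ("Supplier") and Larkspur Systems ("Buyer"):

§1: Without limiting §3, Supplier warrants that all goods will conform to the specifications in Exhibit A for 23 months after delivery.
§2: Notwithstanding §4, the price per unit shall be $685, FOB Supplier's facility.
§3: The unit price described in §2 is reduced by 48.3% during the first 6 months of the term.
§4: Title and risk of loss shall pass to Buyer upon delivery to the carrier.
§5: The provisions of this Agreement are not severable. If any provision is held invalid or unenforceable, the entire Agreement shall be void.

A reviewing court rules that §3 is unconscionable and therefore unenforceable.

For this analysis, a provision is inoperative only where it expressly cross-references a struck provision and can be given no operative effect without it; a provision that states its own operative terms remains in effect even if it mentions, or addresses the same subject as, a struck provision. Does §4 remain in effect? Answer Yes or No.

§3 is struck. Nothing else in the Agreement is defined by reference to §3. §5 provides that the Agreement is not severable, so the invalidity of any one provision voids the entire Agreement. No provision of the Agreement survives. §4 is among the inoperative provisions, so the answer is no.

No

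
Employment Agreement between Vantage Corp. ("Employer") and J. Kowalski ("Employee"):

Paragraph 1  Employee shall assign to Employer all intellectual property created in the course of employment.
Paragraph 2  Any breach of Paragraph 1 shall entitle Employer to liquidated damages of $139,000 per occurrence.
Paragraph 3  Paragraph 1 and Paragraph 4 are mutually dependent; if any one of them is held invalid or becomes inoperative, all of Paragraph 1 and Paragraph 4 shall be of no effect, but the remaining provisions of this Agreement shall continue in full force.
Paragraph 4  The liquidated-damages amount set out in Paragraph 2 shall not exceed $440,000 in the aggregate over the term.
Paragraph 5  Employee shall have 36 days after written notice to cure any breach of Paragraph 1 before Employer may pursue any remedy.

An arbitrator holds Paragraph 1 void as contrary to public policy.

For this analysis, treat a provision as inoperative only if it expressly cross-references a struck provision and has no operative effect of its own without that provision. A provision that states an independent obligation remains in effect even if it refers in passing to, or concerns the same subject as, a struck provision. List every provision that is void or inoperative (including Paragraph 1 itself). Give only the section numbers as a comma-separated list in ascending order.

Paragraph 1 is struck. Paragraph 2 operates only by reference to Paragraph 1, so it falls with Paragraph 1. Paragraph 5 merely fixes the cure period for breach of Paragraph 1; with Paragraph 1 gone it has nothing to operate on and falls away. The whole of Paragraph 4 is the aggregate cap on the liquidated-damages amount, defined by reference to Paragraph 2, so Paragraph 4 cannot stand once Paragraph 2 is removed. Paragraph 3 declares Paragraph 1 and Paragraph 4 mutually dependent; since one of them has fallen, all of them are of no effect. The remainder continues in force under Paragraph 3. Only Paragraph 3 remains in effect.

1, 2, 4, 5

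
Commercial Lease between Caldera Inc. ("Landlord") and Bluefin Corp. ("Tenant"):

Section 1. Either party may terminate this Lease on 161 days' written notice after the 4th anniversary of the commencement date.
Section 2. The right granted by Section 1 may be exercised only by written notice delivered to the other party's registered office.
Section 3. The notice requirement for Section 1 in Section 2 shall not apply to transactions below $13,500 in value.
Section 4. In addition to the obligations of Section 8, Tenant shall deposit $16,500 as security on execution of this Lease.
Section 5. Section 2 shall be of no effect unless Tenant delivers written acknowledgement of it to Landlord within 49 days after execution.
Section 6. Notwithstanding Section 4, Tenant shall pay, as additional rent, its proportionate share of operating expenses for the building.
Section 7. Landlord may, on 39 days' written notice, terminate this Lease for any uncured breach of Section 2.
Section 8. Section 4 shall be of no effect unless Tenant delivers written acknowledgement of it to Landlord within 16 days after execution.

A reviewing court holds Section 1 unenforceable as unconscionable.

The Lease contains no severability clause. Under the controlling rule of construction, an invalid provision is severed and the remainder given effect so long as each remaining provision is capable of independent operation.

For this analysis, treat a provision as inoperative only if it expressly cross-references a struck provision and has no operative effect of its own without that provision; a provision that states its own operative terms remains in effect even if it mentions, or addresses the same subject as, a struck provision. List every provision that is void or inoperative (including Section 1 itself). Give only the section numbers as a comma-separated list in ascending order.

Section 1 is struck. Section 2 operates only by reference to Section 1, so it falls with Section 1. Section 3 operates only by reference to Section 2, so it falls with Section 2. Section 5 has no operative effect of its own apart from Section 2 and is therefore inoperative. Section 7 merely fixes the termination right for breach of Section 2; with Section 2 gone it has nothing to operate on and falls away. With no severability clause, the stated default rule severs what cannot stand and enforces each remaining provision that can operate on its own. The provisions still in force are Section 4, Section 6, and Section 8.

1, 2, 3, 5, 7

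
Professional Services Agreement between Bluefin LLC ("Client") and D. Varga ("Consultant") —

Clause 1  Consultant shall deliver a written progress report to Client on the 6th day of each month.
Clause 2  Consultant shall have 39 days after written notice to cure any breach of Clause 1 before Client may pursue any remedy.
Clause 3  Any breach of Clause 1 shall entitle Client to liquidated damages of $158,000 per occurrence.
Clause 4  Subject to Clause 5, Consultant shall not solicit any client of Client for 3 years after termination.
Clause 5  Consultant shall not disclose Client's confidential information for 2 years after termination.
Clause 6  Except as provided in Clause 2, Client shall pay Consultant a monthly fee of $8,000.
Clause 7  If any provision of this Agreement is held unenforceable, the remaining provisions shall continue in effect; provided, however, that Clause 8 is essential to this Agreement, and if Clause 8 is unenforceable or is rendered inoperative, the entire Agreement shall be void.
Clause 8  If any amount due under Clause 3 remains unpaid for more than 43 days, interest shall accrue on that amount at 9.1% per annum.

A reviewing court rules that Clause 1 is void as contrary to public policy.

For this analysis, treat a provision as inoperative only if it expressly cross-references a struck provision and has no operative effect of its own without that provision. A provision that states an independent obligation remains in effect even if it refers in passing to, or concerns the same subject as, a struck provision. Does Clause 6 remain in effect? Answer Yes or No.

Clause 1 is struck. Clause 2 operates only by reference to Clause 1, so it falls with Clause 1. Clause 3 operates only by reference to Clause 1, so it falls with Clause 1. The whole of Clause 8 is the default interest on the liquidated-damages amount, defined by reference to Clause 3, so Clause 8 cannot stand once Clause 3 is removed. Clause 7 makes Clause 8 an essential term, and Clause 8 has been rendered inoperative by the cascade; under Clause 7, the entire Agreement is therefore void. No provision of the Agreement survives. Clause 6 is among the inoperative provisions, so the answer is no.

No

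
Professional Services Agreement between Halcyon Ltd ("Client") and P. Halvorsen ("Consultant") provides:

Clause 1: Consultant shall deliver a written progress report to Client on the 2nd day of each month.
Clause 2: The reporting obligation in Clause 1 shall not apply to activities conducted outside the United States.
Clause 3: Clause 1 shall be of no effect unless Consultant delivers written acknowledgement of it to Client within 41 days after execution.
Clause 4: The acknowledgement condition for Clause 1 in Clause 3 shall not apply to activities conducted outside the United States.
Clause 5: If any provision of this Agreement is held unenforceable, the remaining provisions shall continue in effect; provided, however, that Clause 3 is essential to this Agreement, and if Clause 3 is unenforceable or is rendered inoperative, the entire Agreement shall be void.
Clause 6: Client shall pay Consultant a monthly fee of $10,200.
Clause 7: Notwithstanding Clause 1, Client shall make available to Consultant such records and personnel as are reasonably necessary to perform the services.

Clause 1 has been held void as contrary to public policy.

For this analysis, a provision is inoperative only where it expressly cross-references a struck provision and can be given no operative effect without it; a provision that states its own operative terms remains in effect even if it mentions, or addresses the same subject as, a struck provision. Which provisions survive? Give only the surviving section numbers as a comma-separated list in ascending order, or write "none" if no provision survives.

Clause 1 is struck. Clause 2 does nothing except set the carve-out from the reporting obligation by reference to Clause 1; with Clause 1 gone it has no independent effect and is inoperative. The only function of Clause 3 is the acknowledgement condition for Clause 1, so it cannot stand once Clause 1 is removed. Clause 4 operates only by reference to Clause 3, so it falls with Clause 3. Clause 5 makes Clause 3 an essential term, and Clause 3 has been rendered inoperative by the cascade; under Clause 5, the entire Agreement is therefore void. No provision of the Agreement survives.

none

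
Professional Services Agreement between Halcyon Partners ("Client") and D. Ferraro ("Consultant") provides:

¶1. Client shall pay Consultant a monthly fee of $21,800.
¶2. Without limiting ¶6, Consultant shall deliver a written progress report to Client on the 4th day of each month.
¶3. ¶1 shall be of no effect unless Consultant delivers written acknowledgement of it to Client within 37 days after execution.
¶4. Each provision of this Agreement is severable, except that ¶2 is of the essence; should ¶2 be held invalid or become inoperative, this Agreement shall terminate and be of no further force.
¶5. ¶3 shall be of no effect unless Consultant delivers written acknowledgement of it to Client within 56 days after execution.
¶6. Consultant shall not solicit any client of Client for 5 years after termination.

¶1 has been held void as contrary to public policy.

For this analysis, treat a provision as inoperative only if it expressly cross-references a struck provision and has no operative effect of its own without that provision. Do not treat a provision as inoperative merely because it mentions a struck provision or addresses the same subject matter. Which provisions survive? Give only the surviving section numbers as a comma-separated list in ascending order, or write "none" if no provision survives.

2, 4, 6

¶1 is struck. The only function of ¶3 is the acknowledgement condition for ¶1, so it cannot stand once ¶1 is removed. ¶5 merely fixes the acknowledgement condition for ¶3; with ¶3 gone it has nothing to operate on and falls away. ¶4 makes ¶2 an essential term, but ¶2 is unaffected, so the severability proviso in ¶4 preserves the remaining provisions. ¶2, ¶4, and ¶6 remain in effect.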